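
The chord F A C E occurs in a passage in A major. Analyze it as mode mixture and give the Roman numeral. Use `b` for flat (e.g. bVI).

bVImaj7

In A major scale degree 6 is F#; F is its lowered form, from A minor. The diatonic chord on degree 6 would be F#m (vi), but F–A–C–E is the major-seventh chord from A minor. As a borrowed chord it is labeled bVImaj7.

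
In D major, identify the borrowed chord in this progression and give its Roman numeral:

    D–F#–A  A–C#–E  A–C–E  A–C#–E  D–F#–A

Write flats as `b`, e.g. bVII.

v

D major has the diatonic set D, Em, F#m, G, A, Bm, C#dim. D–F#–A = D and A–C#–E = A both belong to that set. A–C–E is not: scale degree 5 in D major carries A (V). In D minor the chord on that degree is Am, so here it functions as v, borrowed from the parallel minor.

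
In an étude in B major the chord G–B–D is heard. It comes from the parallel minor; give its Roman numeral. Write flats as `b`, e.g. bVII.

In B major scale degree 6 is G#; G is its lowered form, from B minor. Diatonically B major has G#m (vi) on that degree; G–B–D is instead the major chord native to B minor, so it takes the label bVI.

bVI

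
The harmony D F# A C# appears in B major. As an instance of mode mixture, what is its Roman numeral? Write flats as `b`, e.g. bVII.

The root D is the lowered 3rd scale degree — diatonically B major has D# there. The diatonic chord on degree 3 would be D#m (iii), but D–F#–A–C# is the major-seventh chord from B minor. As a borrowed chord it is labeled bIIImaj7.

bIIImaj7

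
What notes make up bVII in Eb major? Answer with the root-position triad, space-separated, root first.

Db F Ab

Scale degree 7 in Eb major is D. bVII uses the lowered form, Db, taken from Eb minor. Stacking thirds in Eb minor on Db gives Db–F–Ab.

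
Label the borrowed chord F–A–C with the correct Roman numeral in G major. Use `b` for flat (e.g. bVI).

bVII

In G major scale degree 7 is F#; F is its lowered form, from G minor. F–A–C is a major chord — the form found in G minor, not the diatonic vii° (F#dim). Borrowed into G major it is written bVII.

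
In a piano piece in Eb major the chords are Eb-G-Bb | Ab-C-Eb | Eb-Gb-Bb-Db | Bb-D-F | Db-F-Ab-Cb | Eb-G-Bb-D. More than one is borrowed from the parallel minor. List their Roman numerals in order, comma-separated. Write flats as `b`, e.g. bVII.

i7, bVII7

In Eb major the diatonic chords are Eb, Fm, Gm, Ab, Bb, Cm, Ddim. Eb–G–Bb = Eb, Ab–C–Eb = Ab, Bb–D–F = Bb and Eb–G–Bb–D = Ebmaj7 are all diatonic. Eb–Gb–Bb–Db is not: scale degree 1 in Eb major carries Eb (I). In Eb minor the chord on that degree is Ebm7, so here it functions as i7, borrowed from the parallel minor. Db–F–Ab–Cb is not: scale degree 7 in Eb major carries Ddim (vii°). In Eb minor the chord on that degree is Db7, so here it functions as bVII7, borrowed from the parallel minor.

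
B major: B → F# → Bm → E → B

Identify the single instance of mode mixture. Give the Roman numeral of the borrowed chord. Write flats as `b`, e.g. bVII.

i

B major has the diatonic set B, C#m, D#m, E, F#, G#m, A#dim. B, F# and E are all diatonic. Bm (B–D–F#) is not: scale degree 1 in B major carries B (I). In B minor the chord on that degree is Bm, so here it functions as i, borrowed from the parallel minor.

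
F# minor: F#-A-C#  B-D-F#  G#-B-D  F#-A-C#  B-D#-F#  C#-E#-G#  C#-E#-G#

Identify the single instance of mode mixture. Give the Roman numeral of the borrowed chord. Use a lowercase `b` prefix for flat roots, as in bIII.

IV

The diatonic triads in F# minor (with V from harmonic minor) are F#m, G#dim, A, Bm, C#, D, E. F#–A–C# = F#m, B–D–F# = Bm, G#–B–D = G#dim and C#–E#–G# = C# are all diatonic. B–D#–F# doesn't fit — on degree 4 F# minor would have Bm (iv). B is the degree-4 chord of F# major, so it is the borrowed IV.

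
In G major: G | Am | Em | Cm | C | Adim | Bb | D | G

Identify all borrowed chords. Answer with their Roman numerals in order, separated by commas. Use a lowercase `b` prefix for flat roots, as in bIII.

iv, ii°, bIII

In G major the diatonic chords are G, Am, Bm, C, D, Em, F#dim. G, Am, Em, C and D all belong to that set. But Cm (C–Eb–G) is foreign: the diatonic IV on degree 4 is C, whereas Cm comes from G minor. It is labeled iv. Adim (A–C–Eb) is not: scale degree 2 in G major carries Am (ii). In G minor the chord on that degree is Adim, so here it functions as ii°, borrowed from the parallel minor. But Bb (Bb–D–F) is foreign: the diatonic iii on degree 3 is Bm, whereas Bb comes from G minor. It is labeled bIII.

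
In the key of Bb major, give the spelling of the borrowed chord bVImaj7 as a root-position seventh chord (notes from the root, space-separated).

Gb Bb Db F

The root of bVImaj7 is the lowered 6th degree: G becomes Gb. In Bb minor the chord on Gb is Gb–Bb–Db–F.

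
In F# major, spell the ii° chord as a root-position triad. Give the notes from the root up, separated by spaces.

G# B D

ii° is built on scale degree 2, which is G# in both F# major and its parallel. Stacking thirds in F# minor on G# gives G#–B–D.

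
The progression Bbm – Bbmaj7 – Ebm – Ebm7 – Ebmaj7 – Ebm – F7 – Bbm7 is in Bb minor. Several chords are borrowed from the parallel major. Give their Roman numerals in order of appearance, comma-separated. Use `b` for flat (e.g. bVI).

Imaj7, IVmaj7

The diatonic triads in Bb minor (with V from harmonic minor) are Bbm, Cdim, Db, Ebm, F, Gb, Ab. Bbm, Ebm, Ebm7, F7 and Bbm7 all belong to that set. Bbmaj7 (Bb–D–F–A) is not: scale degree 1 in Bb minor carries Bbm (i). In Bb major the chord on that degree is Bbmaj7, so here it functions as Imaj7, borrowed from the parallel major. Ebmaj7 (Eb–G–Bb–D) doesn't fit — on degree 4 Bb minor would have Ebm (iv). Ebmaj7 is the degree-4 chord of Bb major, so it is the borrowed IVmaj7.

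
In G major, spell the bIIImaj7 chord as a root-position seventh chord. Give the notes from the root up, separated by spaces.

Bb D F A

Scale degree 3 in G major is B. bIIImaj7 uses the lowered form, Bb, taken from G minor. In G minor the chord on Bb is Bb–D–F–A.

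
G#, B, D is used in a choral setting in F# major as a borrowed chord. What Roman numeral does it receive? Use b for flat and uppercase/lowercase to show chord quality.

The root G# is the diatonic 2nd degree of F# major; the borrowing shows in the chord quality. The diatonic chord on degree 2 would be G#m (ii), but G#–B–D is the diminished chord from F# minor. As a borrowed chord it is labeled ii°.

ii°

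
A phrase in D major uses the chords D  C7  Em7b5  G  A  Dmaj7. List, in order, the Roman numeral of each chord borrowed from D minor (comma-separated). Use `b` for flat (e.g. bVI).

In D major the diatonic chords are D, Em, F#m, G, A, Bm, C#dim. D, G, A and Dmaj7 all belong to that set. But C7 (C–E–G–Bb) is foreign: the diatonic vii° on degree 7 is C#dim, whereas C7 comes from D minor. It is labeled bVII7. But Em7b5 (E–G–Bb–D) is foreign: the diatonic ii on degree 2 is Em, whereas Em7b5 comes from D minor. It is labeled iiø7.

bVII7, iiø7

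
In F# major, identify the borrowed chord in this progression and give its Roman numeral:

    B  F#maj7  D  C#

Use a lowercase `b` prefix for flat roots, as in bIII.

bVI

F# major has the diatonic set F#, G#m, A#m, B, C#, D#m, E#dim. B, F#maj7 and C# all belong to that set. D (D–F#–A) is not: scale degree 6 in F# major carries D#m (vi). In F# minor the chord on that degree is D, so here it functions as bVI, borrowed from the parallel minor.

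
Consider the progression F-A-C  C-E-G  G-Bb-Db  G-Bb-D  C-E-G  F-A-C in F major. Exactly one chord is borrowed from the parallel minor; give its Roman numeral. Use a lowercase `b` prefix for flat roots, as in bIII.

ii°

F major has the diatonic set F, Gm, Am, Bb, C, Dm, Edim. F–A–C = F, C–E–G = C and G–Bb–D = Gm all belong to that set. But G–Bb–Db is foreign: the diatonic ii on degree 2 is Gm, whereas Gdim comes from F minor. It is labeled ii°.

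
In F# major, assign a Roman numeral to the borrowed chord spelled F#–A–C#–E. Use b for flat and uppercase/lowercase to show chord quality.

i7

F# is scale degree 1 in F# major. F#–A–C#–E is a minor-seventh chord — the form found in F# minor, not the diatonic I (F#). Borrowed into F# major it is written i7.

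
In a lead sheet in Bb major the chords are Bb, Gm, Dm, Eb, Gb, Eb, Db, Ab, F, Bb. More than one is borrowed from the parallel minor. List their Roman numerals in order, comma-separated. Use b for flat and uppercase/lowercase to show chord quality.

The diatonic triads in Bb major are Bb, Cm, Dm, Eb, F, Gm, Adim. Of the given chords, Bb, Gm, Dm, Eb and F are diatonic. Gb (Gb–Bb–Db) is not: scale degree 6 in Bb major carries Gm (vi). In Bb minor the chord on that degree is Gb, so here it functions as bVI, borrowed from the parallel minor. But Db (Db–F–Ab) is foreign: the diatonic iii on degree 3 is Dm, whereas Db comes from Bb minor. It is labeled bIII. But Ab (Ab–C–Eb) is foreign: the diatonic vii° on degree 7 is Adim, whereas Ab comes from Bb minor. It is labeled bVII.

bVI, bIII, bVII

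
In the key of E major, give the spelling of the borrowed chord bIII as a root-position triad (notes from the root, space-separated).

G B D

The root of bIII is the lowered 3rd degree: G# becomes G. Building the major chord from the parallel minor on G: G–B–D.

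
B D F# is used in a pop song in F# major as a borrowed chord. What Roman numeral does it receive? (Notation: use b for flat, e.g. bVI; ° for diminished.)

B is scale degree 4 in F# major. B–D–F# is a minor chord — the form found in F# minor, not the diatonic IV (B). Borrowed into F# major it is written iv.

iv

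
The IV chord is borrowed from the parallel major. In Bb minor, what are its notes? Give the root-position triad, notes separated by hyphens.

Eb-G-Bb

IV is built on scale degree 4, which is Eb in both Bb minor and its parallel. Building the major chord from the parallel major on Eb: Eb–G–Bb.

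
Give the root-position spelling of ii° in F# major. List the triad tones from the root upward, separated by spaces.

ii° is built on scale degree 2, which is G# in both F# major and its parallel. Building the diminished chord from the parallel minor on G#: G#–B–D.

G# B D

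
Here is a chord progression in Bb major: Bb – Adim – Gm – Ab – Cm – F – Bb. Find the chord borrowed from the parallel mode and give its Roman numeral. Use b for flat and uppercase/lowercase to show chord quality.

bVII

The diatonic triads in Bb major are Bb, Cm, Dm, Eb, F, Gm, Adim. Of the given chords, Bb, Adim, Gm, Cm and F are diatonic. But Ab (Ab–C–Eb) is foreign: the diatonic vii° on degree 7 is Adim, whereas Ab comes from Bb minor. It is labeled bVII.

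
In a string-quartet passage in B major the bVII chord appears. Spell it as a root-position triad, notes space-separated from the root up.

A C# E

The root of bVII is the lowered 7th degree: A# becomes A. Building the major chord from the parallel minor on A: A–C#–E.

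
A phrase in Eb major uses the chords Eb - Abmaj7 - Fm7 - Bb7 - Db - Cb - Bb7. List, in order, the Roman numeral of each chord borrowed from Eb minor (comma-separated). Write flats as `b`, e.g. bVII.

The diatonic triads in Eb major are Eb, Fm, Gm, Ab, Bb, Cm, Ddim. Eb, Abmaj7, Fm7 and Bb7 all belong to that set. But Db (Db–F–Ab) is foreign: the diatonic vii° on degree 7 is Ddim, whereas Db comes from Eb minor. It is labeled bVII. Cb (Cb–Eb–Gb) doesn't fit — on degree 6 Eb major would have Cm (vi). Cb is the degree-6 chord of Eb minor, so it is the borrowed bVI.

bVII, bVI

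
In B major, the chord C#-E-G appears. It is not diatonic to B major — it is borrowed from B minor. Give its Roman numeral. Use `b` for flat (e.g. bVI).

C# is scale degree 2 in B major. The diatonic chord on degree 2 would be C#m (ii), but C#–E–G is the diminished chord from B minor. As a borrowed chord it is labeled ii°.

ii°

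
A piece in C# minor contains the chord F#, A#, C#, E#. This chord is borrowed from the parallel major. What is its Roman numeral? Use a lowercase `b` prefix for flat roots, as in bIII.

F# is scale degree 4 in C# minor. F#–A#–C#–E# is a major-seventh chord — the form found in C# major, not the diatonic iv (F#m). Borrowed into C# minor it is written IVmaj7.

IVmaj7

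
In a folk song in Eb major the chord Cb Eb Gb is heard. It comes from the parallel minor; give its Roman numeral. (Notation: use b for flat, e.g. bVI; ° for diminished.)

bVI

In Eb major scale degree 6 is C; Cb is its lowered form, from Eb minor. Diatonically Eb major has Cm (vi) on that degree; Cb–Eb–Gb is instead the major chord native to Eb minor, so it takes the label bVI.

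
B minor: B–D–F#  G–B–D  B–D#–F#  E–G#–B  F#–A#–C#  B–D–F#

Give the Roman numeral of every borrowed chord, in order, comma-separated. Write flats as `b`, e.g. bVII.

B minor has the diatonic set Bm, C#dim, D, Em, F#, G, A (with V from harmonic minor). Of the given chords, B–D–F# = Bm, G–B–D = G and F#–A#–C# = F# are diatonic. B–D#–F# doesn't fit — on degree 1 B minor would have Bm (i). B is the degree-1 chord of B major, so it is the borrowed I. But E–G#–B is foreign: the diatonic iv on degree 4 is Em, whereas E comes from B major. It is labeled IV.

I, IV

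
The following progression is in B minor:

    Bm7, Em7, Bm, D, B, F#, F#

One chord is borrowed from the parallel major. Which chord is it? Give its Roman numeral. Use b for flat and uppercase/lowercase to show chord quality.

B minor has the diatonic set Bm, C#dim, D, Em, F#, G, A (with V from harmonic minor). Bm7, Em7, Bm, D and F# are all diatonic. B (B–D#–F#) is not: scale degree 1 in B minor carries Bm (i). In B major the chord on that degree is B, so here it functions as I, borrowed from the parallel major.

I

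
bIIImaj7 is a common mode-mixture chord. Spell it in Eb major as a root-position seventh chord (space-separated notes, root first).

Gb Bb Db F

The root of bIIImaj7 is the lowered 3rd degree: G becomes Gb. Stacking thirds in Eb minor on Gb gives Gb–Bb–Db–F.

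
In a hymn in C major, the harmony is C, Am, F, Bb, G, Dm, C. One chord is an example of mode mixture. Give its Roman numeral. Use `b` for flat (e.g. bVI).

In C major the diatonic chords are C, Dm, Em, F, G, Am, Bdim. Of the given chords, C, Am, F, G and Dm are diatonic. Bb (Bb–D–F) is not: scale degree 7 in C major carries Bdim (vii°). In C minor the chord on that degree is Bb, so here it functions as bVII, borrowed from the parallel minor.

bVII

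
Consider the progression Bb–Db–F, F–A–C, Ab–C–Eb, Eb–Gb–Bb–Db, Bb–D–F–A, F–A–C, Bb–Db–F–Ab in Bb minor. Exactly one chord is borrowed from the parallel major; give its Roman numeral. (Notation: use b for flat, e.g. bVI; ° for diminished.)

Imaj7

Bb minor has the diatonic set Bbm, Cdim, Db, Ebm, F, Gb, Ab (with V from harmonic minor). Bb–Db–F = Bbm, F–A–C = F, Ab–C–Eb = Ab, Eb–Gb–Bb–Db = Ebm7 and Bb–Db–F–Ab = Bbm7 all belong to that set. Bb–D–F–A doesn't fit — on degree 1 Bb minor would have Bbm (i). Bbmaj7 is the degree-1 chord of Bb major, so it is the borrowed Imaj7.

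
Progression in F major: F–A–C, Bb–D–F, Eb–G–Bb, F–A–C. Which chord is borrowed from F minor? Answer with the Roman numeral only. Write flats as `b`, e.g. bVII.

bVII

In F major the diatonic chords are F, Gm, Am, Bb, C, Dm, Edim. F–A–C = F and Bb–D–F = Bb both belong to that set. Eb–G–Bb doesn't fit — on degree 7 F major would have Edim (vii°). Eb is the degree-7 chord of F minor, so it is the borrowed bVII.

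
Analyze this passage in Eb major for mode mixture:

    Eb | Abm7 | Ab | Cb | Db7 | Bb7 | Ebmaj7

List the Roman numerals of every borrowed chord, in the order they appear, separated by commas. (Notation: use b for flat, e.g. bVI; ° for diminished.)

The diatonic triads in Eb major are Eb, Fm, Gm, Ab, Bb, Cm, Ddim. Eb, Ab, Bb7 and Ebmaj7 all belong to that set. But Abm7 (Ab–Cb–Eb–Gb) is foreign: the diatonic IV on degree 4 is Ab, whereas Abm7 comes from Eb minor. It is labeled iv7. But Cb (Cb–Eb–Gb) is foreign: the diatonic vi on degree 6 is Cm, whereas Cb comes from Eb minor. It is labeled bVI. Db7 (Db–F–Ab–Cb) doesn't fit — on degree 7 Eb major would have Ddim (vii°). Db7 is the degree-7 chord of Eb minor, so it is the borrowed bVII7.

iv7, bVI, bVII7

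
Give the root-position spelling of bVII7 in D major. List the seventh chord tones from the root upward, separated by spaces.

C E G Bb

bVII7 is built on the lowered scale degree 7. In D major degree 7 is C#; lowered it becomes C. Stacking thirds in D minor on C gives C–E–G–Bb.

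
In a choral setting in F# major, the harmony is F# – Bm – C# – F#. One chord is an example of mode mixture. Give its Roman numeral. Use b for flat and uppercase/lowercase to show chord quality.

The diatonic triads in F# major are F#, G#m, A#m, B, C#, D#m, E#dim. F# and C# both belong to that set. Bm (B–D–F#) is not: scale degree 4 in F# major carries B (IV). In F# minor the chord on that degree is Bm, so here it functions as iv, borrowed from the parallel minor.

iv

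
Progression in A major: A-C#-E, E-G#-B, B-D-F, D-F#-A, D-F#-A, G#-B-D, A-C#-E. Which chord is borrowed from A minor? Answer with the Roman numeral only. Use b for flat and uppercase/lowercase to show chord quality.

In A major the diatonic chords are A, Bm, C#m, D, E, F#m, G#dim. Of the given chords, A–C#–E = A, E–G#–B = E, D–F#–A = D and G#–B–D = G#dim are diatonic. B–D–F doesn't fit — on degree 2 A major would have Bm (ii). Bdim is the degree-2 chord of A minor, so it is the borrowed ii°.

ii°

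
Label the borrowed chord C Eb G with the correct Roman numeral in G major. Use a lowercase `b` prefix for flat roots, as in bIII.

The root C is the diatonic 4th degree of G major; the borrowing shows in the chord quality. The diatonic chord on degree 4 would be C (IV), but C–Eb–G is the minor chord from G minor. As a borrowed chord it is labeled iv.

iv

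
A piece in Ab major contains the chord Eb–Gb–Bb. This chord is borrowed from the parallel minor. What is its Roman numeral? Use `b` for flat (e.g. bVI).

v

The root Eb is the diatonic 5th degree of Ab major; the borrowing shows in the chord quality. Eb–Gb–Bb is a minor chord — the form found in Ab minor, not the diatonic V (Eb). Borrowed into Ab major it is written v.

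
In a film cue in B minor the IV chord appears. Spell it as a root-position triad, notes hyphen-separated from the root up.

The root, E, is scale degree 4 — the same note in B minor and B major; only the chord quality changes. Stacking thirds in B major on E gives E–G#–B.

E-G#-B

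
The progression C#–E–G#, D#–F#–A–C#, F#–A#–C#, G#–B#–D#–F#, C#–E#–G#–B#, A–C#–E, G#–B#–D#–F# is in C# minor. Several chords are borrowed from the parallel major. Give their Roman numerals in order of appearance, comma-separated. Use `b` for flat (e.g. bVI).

IV, Imaj7

C# minor has the diatonic set C#m, D#dim, E, F#m, G#, A, B (with V from harmonic minor). C#–E–G# = C#m, D#–F#–A–C# = D#m7b5, G#–B#–D#–F# = G#7 and A–C#–E = A are all diatonic. F#–A#–C# doesn't fit — on degree 4 C# minor would have F#m (iv). F# is the degree-4 chord of C# major, so it is the borrowed IV. C#–E#–G#–B# doesn't fit — on degree 1 C# minor would have C#m (i). C#maj7 is the degree-1 chord of C# major, so it is the borrowed Imaj7.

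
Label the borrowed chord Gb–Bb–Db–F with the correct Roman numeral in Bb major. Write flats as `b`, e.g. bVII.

bVImaj7

Gb is the lowered form of scale degree 6 in Bb major (the diatonic degree 6 is G). Gb–Bb–Db–F is a major-seventh chord — the form found in Bb minor, not the diatonic vi (Gm). Borrowed into Bb major it is written bVImaj7.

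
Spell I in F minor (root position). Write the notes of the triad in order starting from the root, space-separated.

The root, F, is scale degree 1 — the same note in F minor and F major; only the chord quality changes. Stacking thirds in F major on F gives F–A–C.

F A C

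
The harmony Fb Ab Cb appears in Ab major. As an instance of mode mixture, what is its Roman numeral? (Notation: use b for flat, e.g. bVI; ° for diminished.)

The root Fb is the lowered 6th scale degree — diatonically Ab major has F there. Fb–Ab–Cb is a major chord — the form found in Ab minor, not the diatonic vi (Fm). Borrowed into Ab major it is written bVI.

bVI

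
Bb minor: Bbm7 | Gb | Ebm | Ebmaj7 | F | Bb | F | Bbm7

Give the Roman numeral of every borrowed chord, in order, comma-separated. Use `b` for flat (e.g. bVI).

IVmaj7, I

The diatonic triads in Bb minor (with V from harmonic minor) are Bbm, Cdim, Db, Ebm, F, Gb, Ab. Bbm7, Gb, Ebm and F are all diatonic. Ebmaj7 (Eb–G–Bb–D) doesn't fit — on degree 4 Bb minor would have Ebm (iv). Ebmaj7 is the degree-4 chord of Bb major, so it is the borrowed IVmaj7. Bb (Bb–D–F) is not: scale degree 1 in Bb minor carries Bbm (i). In Bb major the chord on that degree is Bb, so here it functions as I, borrowed from the parallel major.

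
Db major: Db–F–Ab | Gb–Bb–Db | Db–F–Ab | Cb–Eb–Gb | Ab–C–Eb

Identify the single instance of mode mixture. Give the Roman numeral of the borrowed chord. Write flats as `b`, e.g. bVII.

bVII

The diatonic triads in Db major are Db, Ebm, Fm, Gb, Ab, Bbm, Cdim. Of the given chords, Db–F–Ab = Db, Gb–Bb–Db = Gb and Ab–C–Eb = Ab are diatonic. But Cb–Eb–Gb is foreign: the diatonic vii° on degree 7 is Cdim, whereas Cb comes from Db minor. It is labeled bVII.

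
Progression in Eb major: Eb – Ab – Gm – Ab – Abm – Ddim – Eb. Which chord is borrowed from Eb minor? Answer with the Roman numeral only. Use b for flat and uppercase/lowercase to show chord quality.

In Eb major the diatonic chords are Eb, Fm, Gm, Ab, Bb, Cm, Ddim. Eb, Ab, Gm and Ddim all belong to that set. But Abm (Ab–Cb–Eb) is foreign: the diatonic IV on degree 4 is Ab, whereas Abm comes from Eb minor. It is labeled iv.

iv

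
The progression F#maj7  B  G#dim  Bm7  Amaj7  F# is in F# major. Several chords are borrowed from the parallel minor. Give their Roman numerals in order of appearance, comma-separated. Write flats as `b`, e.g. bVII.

ii°, iv7, bIIImaj7

F# major has the diatonic set F#, G#m, A#m, B, C#, D#m, E#dim. F#maj7, B and F# are all diatonic. G#dim (G#–B–D) is not: scale degree 2 in F# major carries G#m (ii). In F# minor the chord on that degree is G#dim, so here it functions as ii°, borrowed from the parallel minor. But Bm7 (B–D–F#–A) is foreign: the diatonic IV on degree 4 is B, whereas Bm7 comes from F# minor. It is labeled iv7. Amaj7 (A–C#–E–G#) doesn't fit — on degree 3 F# major would have A#m (iii). Amaj7 is the degree-3 chord of F# minor, so it is the borrowed bIIImaj7.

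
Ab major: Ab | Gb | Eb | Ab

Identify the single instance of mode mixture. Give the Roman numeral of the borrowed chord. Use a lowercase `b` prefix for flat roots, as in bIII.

bVII

Ab major has the diatonic set Ab, Bbm, Cm, Db, Eb, Fm, Gdim. Ab and Eb both belong to that set. Gb (Gb–Bb–Db) is not: scale degree 7 in Ab major carries Gdim (vii°). In Ab minor the chord on that degree is Gb, so here it functions as bVII, borrowed from the parallel minor.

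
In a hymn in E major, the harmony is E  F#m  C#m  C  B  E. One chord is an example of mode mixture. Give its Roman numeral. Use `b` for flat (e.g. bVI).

bVI

The diatonic triads in E major are E, F#m, G#m, A, B, C#m, D#dim. E, F#m, C#m and B are all diatonic. But C (C–E–G) is foreign: the diatonic vi on degree 6 is C#m, whereas C comes from E minor. It is labeled bVI.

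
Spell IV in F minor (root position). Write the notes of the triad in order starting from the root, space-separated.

Bb D F

IV is built on scale degree 4, which is Bb in both F minor and its parallel. Stacking thirds in F major on Bb gives Bb–D–F.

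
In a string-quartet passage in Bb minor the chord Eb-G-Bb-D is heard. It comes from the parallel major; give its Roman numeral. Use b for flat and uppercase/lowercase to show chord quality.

The root Eb is the diatonic 4th degree of Bb minor; the borrowing shows in the chord quality. Eb–G–Bb–D is a major-seventh chord — the form found in Bb major, not the diatonic iv (Ebm). Borrowed into Bb minor it is written IVmaj7.

IVmaj7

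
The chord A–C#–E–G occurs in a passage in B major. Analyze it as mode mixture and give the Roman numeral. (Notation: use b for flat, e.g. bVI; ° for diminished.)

In B major scale degree 7 is A#; A is its lowered form, from B minor. A–C#–E–G is a dominant-seventh chord — the form found in B minor, not the diatonic vii° (A#dim). Borrowed into B major it is written bVII7.

bVII7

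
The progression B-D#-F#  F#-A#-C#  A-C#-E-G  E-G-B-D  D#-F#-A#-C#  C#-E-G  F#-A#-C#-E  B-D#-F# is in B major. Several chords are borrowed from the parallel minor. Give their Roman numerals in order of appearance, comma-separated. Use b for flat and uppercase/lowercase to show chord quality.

In B major the diatonic chords are B, C#m, D#m, E, F#, G#m, A#dim. B–D#–F# = B, F#–A#–C# = F#, D#–F#–A#–C# = D#m7 and F#–A#–C#–E = F#7 all belong to that set. A–C#–E–G doesn't fit — on degree 7 B major would have A#dim (vii°). A7 is the degree-7 chord of B minor, so it is the borrowed bVII7. E–G–B–D is not: scale degree 4 in B major carries E (IV). In B minor the chord on that degree is Em7, so here it functions as iv7, borrowed from the parallel minor. But C#–E–G is foreign: the diatonic ii on degree 2 is C#m, whereas C#dim comes from B minor. It is labeled ii°.

bVII7, iv7, ii°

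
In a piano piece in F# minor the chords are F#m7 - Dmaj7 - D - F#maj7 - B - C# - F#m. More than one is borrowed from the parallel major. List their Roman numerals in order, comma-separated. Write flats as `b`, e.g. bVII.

The diatonic triads in F# minor (with V from harmonic minor) are F#m, G#dim, A, Bm, C#, D, E. F#m7, Dmaj7, D, C# and F#m are all diatonic. But F#maj7 (F#–A#–C#–E#) is foreign: the diatonic i on degree 1 is F#m, whereas F#maj7 comes from F# major. It is labeled Imaj7. B (B–D#–F#) is not: scale degree 4 in F# minor carries Bm (iv). In F# major the chord on that degree is B, so here it functions as IV, borrowed from the parallel major.

Imaj7, IV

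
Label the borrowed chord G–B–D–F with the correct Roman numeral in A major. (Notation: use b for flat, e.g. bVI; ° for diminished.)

G is the lowered form of scale degree 7 in A major (the diatonic degree 7 is G#). G–B–D–F is a dominant-seventh chord — the form found in A minor, not the diatonic vii° (G#dim). Borrowed into A major it is written bVII7.

bVII7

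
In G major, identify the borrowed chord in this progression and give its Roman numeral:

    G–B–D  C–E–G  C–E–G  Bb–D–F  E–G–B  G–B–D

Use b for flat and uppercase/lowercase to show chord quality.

In G major the diatonic chords are G, Am, Bm, C, D, Em, F#dim. G–B–D = G, C–E–G = C and E–G–B = Em all belong to that set. Bb–D–F is not: scale degree 3 in G major carries Bm (iii). In G minor the chord on that degree is Bb, so here it functions as bIII, borrowed from the parallel minor.

bIII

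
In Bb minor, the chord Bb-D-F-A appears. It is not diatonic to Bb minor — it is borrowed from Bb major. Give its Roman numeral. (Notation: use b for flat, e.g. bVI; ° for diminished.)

The root Bb is the diatonic 1st degree of Bb minor; the borrowing shows in the chord quality. Bb–D–F–A is a major-seventh chord — the form found in Bb major, not the diatonic i (Bbm). Borrowed into Bb minor it is written Imaj7.

Imaj7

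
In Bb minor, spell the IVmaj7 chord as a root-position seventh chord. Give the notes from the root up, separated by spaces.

IVmaj7 is built on scale degree 4, which is Eb in both Bb minor and its parallel. Building the major-seventh chord from the parallel major on Eb: Eb–G–Bb–D.

Eb G Bb D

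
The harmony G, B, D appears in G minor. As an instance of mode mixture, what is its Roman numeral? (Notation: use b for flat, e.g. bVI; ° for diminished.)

I

The root G is the diatonic 1st degree of G minor; the borrowing shows in the chord quality. The diatonic chord on degree 1 would be Gm (i), but G–B–D is the major chord from G major. As a borrowed chord it is labeled I.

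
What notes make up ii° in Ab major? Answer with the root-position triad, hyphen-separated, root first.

The root, Bb, is scale degree 2 — the same note in Ab major and Ab minor; only the chord quality changes. Stacking thirds in Ab minor on Bb gives Bb–Db–Fb.

Bb-Db-Fb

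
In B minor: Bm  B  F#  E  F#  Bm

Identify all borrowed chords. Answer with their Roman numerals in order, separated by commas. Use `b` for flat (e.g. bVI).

B minor has the diatonic set Bm, C#dim, D, Em, F#, G, A (with V from harmonic minor). Bm and F# both belong to that set. B (B–D#–F#) doesn't fit — on degree 1 B minor would have Bm (i). B is the degree-1 chord of B major, so it is the borrowed I. E (E–G#–B) is not: scale degree 4 in B minor carries Em (iv). In B major the chord on that degree is E, so here it functions as IV, borrowed from the parallel major.

I, IV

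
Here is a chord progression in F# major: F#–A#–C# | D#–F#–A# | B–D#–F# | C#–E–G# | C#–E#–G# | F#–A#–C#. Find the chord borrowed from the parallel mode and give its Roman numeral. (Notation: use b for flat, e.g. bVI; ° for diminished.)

v

In F# major the diatonic chords are F#, G#m, A#m, B, C#, D#m, E#dim. F#–A#–C# = F#, D#–F#–A# = D#m, B–D#–F# = B and C#–E#–G# = C# are all diatonic. C#–E–G# is not: scale degree 5 in F# major carries C# (V). In F# minor the chord on that degree is C#m, so here it functions as v, borrowed from the parallel minor.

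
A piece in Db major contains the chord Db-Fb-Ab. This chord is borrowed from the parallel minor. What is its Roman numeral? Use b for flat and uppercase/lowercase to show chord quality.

The root Db is the diatonic 1st degree of Db major; the borrowing shows in the chord quality. The diatonic chord on degree 1 would be Db (I), but Db–Fb–Ab is the minor chord from Db minor. As a borrowed chord it is labeled i.

i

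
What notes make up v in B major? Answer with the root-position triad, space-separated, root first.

F# A C#

The root, F#, is scale degree 5 — the same note in B major and B minor; only the chord quality changes. Stacking thirds in B minor on F# gives F#–A–C#.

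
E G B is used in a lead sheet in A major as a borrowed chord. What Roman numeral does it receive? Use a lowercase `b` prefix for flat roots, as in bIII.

v

E is scale degree 5 in A major. Diatonically A major has E (V) on that degree; E–G–B is instead the minor chord native to A minor, so it takes the label v.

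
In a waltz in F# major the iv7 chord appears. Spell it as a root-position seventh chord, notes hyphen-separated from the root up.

B-D-F#-A

The root, B, is scale degree 4 — the same note in F# major and F# minor; only the chord quality changes. In F# minor the chord on B is B–D–F#–A.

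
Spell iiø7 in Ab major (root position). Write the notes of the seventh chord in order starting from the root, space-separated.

iiø7 is built on scale degree 2, which is Bb in both Ab major and its parallel. Building the half-diminished-seventh chord from the parallel minor on Bb: Bb–Db–Fb–Ab.

Bb Db Fb Ab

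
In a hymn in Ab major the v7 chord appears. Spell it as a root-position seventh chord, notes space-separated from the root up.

v7 is built on scale degree 5, which is Eb in both Ab major and its parallel. In Ab minor the chord on Eb is Eb–Gb–Bb–Db.

Eb Gb Bb Db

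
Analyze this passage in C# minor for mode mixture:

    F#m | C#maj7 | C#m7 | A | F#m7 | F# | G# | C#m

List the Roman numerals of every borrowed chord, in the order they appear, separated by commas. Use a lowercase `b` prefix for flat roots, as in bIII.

C# minor has the diatonic set C#m, D#dim, E, F#m, G#, A, B (with V from harmonic minor). F#m, C#m7, A, F#m7, G# and C#m are all diatonic. C#maj7 (C#–E#–G#–B#) doesn't fit — on degree 1 C# minor would have C#m (i). C#maj7 is the degree-1 chord of C# major, so it is the borrowed Imaj7. F# (F#–A#–C#) doesn't fit — on degree 4 C# minor would have F#m (iv). F# is the degree-4 chord of C# major, so it is the borrowed IV.

Imaj7, IV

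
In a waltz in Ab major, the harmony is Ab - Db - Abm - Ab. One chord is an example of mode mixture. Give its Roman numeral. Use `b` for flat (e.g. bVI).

Ab major has the diatonic set Ab, Bbm, Cm, Db, Eb, Fm, Gdim. Ab and Db both belong to that set. But Abm (Ab–Cb–Eb) is foreign: the diatonic I on degree 1 is Ab, whereas Abm comes from Ab minor. It is labeled i.

i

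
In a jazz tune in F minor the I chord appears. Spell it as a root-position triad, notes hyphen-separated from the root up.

F-A-C

I is built on scale degree 1, which is F in both F minor and its parallel. In F major the chord on F is F–A–C.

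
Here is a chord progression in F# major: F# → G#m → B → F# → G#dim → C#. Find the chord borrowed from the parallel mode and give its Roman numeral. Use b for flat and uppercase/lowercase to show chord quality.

In F# major the diatonic chords are F#, G#m, A#m, B, C#, D#m, E#dim. F#, G#m, B and C# are all diatonic. G#dim (G#–B–D) doesn't fit — on degree 2 F# major would have G#m (ii). G#dim is the degree-2 chord of F# minor, so it is the borrowed ii°.

ii°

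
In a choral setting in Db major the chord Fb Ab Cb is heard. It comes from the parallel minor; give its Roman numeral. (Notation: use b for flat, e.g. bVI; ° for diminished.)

In Db major scale degree 3 is F; Fb is its lowered form, from Db minor. Diatonically Db major has Fm (iii) on that degree; Fb–Ab–Cb is instead the major chord native to Db minor, so it takes the label bIII.

bIII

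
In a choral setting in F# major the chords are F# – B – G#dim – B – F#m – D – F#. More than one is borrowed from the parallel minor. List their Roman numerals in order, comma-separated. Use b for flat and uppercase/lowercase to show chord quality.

ii°, i, bVI

In F# major the diatonic chords are F#, G#m, A#m, B, C#, D#m, E#dim. F# and B both belong to that set. G#dim (G#–B–D) is not: scale degree 2 in F# major carries G#m (ii). In F# minor the chord on that degree is G#dim, so here it functions as ii°, borrowed from the parallel minor. But F#m (F#–A–C#) is foreign: the diatonic I on degree 1 is F#, whereas F#m comes from F# minor. It is labeled i. D (D–F#–A) is not: scale degree 6 in F# major carries D#m (vi). In F# minor the chord on that degree is D, so here it functions as bVI, borrowed from the parallel minor.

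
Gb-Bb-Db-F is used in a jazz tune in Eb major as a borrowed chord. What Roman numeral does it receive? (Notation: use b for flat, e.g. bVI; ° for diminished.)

Gb is the lowered form of scale degree 3 in Eb major (the diatonic degree 3 is G). Gb–Bb–Db–F is a major-seventh chord — the form found in Eb minor, not the diatonic iii (Gm). Borrowed into Eb major it is written bIIImaj7.

bIIImaj7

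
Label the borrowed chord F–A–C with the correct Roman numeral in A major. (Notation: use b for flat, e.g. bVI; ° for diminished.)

The root F is the lowered 6th scale degree — diatonically A major has F# there. The diatonic chord on degree 6 would be F#m (vi), but F–A–C is the major chord from A minor. As a borrowed chord it is labeled bVI.

bVI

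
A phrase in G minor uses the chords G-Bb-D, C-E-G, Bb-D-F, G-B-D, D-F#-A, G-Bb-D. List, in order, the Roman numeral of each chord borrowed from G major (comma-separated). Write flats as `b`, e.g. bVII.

G minor has the diatonic set Gm, Adim, Bb, Cm, D, Eb, F (with V from harmonic minor). Of the given chords, G–Bb–D = Gm, Bb–D–F = Bb and D–F#–A = D are diatonic. C–E–G is not: scale degree 4 in G minor carries Cm (iv). In G major the chord on that degree is C, so here it functions as IV, borrowed from the parallel major. G–B–D is not: scale degree 1 in G minor carries Gm (i). In G major the chord on that degree is G, so here it functions as I, borrowed from the parallel major.

IV, I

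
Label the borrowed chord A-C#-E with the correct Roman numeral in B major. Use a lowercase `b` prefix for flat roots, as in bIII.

The root A is the lowered 7th scale degree — diatonically B major has A# there. Diatonically B major has A#dim (vii°) on that degree; A–C#–E is instead the major chord native to B minor, so it takes the label bVII.

bVII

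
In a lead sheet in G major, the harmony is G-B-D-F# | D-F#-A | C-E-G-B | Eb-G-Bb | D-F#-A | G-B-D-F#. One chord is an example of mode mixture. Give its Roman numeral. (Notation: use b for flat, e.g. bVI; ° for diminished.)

In G major the diatonic chords are G, Am, Bm, C, D, Em, F#dim. G–B–D–F# = Gmaj7, D–F#–A = D and C–E–G–B = Cmaj7 are all diatonic. Eb–G–Bb is not: scale degree 6 in G major carries Em (vi). In G minor the chord on that degree is Eb, so here it functions as bVI, borrowed from the parallel minor.

bVI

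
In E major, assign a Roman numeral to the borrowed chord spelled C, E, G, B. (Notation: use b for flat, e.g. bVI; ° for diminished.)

The root C is the lowered 6th scale degree — diatonically E major has C# there. C–E–G–B is a major-seventh chord — the form found in E minor, not the diatonic vi (C#m). Borrowed into E major it is written bVImaj7.

bVImaj7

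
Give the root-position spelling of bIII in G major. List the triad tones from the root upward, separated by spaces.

bIII is built on the lowered scale degree 3. In G major degree 3 is B; lowered it becomes Bb. Stacking thirds in G minor on Bb gives Bb–D–F.

Bb D F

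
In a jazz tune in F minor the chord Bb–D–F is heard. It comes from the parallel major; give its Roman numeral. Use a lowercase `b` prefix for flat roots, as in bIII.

Bb is scale degree 4 in F minor. Bb–D–F is a major chord — the form found in F major, not the diatonic iv (Bbm). Borrowed into F minor it is written IV.

IV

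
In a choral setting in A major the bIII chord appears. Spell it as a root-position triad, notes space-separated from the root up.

Scale degree 3 in A major is C#. bIII uses the lowered form, C, taken from A minor. Stacking thirds in A minor on C gives C–E–G.

C E G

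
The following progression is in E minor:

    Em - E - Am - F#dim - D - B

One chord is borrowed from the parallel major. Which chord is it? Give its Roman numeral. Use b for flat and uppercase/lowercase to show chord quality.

In E minor (with V from harmonic minor) the diatonic chords are Em, F#dim, G, Am, B, C, D. Em, Am, F#dim, D and B are all diatonic. E (E–G#–B) doesn't fit — on degree 1 E minor would have Em (i). E is the degree-1 chord of E major, so it is the borrowed I.

I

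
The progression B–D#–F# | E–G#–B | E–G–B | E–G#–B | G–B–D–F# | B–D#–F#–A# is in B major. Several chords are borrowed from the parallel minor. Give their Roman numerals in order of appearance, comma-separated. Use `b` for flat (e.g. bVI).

B major has the diatonic set B, C#m, D#m, E, F#, G#m, A#dim. B–D#–F# = B, E–G#–B = E and B–D#–F#–A# = Bmaj7 are all diatonic. E–G–B doesn't fit — on degree 4 B major would have E (IV). Em is the degree-4 chord of B minor, so it is the borrowed iv. G–B–D–F# is not: scale degree 6 in B major carries G#m (vi). In B minor the chord on that degree is Gmaj7, so here it functions as bVImaj7, borrowed from the parallel minor.

iv, bVImaj7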